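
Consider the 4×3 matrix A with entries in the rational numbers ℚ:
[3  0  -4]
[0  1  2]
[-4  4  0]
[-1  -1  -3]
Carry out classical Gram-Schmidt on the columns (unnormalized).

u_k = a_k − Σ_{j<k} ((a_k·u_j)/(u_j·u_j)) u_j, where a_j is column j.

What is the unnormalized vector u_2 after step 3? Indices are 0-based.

Step 1: u_0 = a_0 = (3, 0, -4, -1).
Step 2: u_1 = a_1 − (-15/26)·u_0 = (45/26, 1, 22/13, -41/26).
Step 3: u_2 = a_2 − (-9/26)·u_0 − (-5/243)·u_1 = (-79/27, 491/243, -328/243, -821/243).

u_2 = (-79/27, 491/243, -328/243, -821/243)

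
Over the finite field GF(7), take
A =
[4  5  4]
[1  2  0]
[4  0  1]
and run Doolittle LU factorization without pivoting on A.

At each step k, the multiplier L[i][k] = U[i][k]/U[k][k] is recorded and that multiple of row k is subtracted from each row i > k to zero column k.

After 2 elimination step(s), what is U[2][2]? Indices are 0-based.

[col 0] pivot 4
  R1 -= 2*R0 → (0, 6, 6)  (L[1][0] := 2)
  R2 -= 1*R0 → (0, 2, 4)  (L[2][0] := 1)
[col 1] pivot 6
  R2 -= 5*R1 → (0, 0, 2)  (L[2][1] := 5)

U[2][2] = 2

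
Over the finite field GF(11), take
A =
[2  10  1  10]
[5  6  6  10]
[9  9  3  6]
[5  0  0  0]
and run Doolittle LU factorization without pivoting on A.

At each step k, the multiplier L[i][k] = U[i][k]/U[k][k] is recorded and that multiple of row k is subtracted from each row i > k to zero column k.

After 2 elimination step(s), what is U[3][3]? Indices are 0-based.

U[3][3] = 4

Step 1: pivot at (0,0) is 2.
  row1 ← row1 − (8)·row0  ⇒  L[1][0]=8, U row1=(0, 3, 9, 7)
  row2 ← row2 − (10)·row0  ⇒  L[2][0]=10, U row2=(0, 8, 4, 5)
  row3 ← row3 − (8)·row0  ⇒  L[3][0]=8, U row3=(0, 8, 3, 8)
Step 2: pivot at (1,1) is 3.
  row2 ← row2 − (10)·row1  ⇒  L[2][1]=10, U row2=(0, 0, 2, 1)
  row3 ← row3 − (10)·row1  ⇒  L[3][1]=10, U row3=(0, 0, 1, 4)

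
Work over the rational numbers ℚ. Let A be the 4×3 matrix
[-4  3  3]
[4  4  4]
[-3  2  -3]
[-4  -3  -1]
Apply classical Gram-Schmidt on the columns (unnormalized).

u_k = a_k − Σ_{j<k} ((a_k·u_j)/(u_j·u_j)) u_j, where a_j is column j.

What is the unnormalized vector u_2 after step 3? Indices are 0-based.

u_2 = (2325/1033, 1112/1033, -3544/1033, 1445/1033)

Step 1: u_0 = a_0 = (-4, 4, -3, -4).
Step 2: u_1 = a_1 − (10/57)·u_0 = (211/57, 188/57, 48/19, -131/57).
Step 3: u_2 = a_2 − (17/57)·u_0 − (542/1033)·u_1 = (2325/1033, 1112/1033, -3544/1033, 1445/1033).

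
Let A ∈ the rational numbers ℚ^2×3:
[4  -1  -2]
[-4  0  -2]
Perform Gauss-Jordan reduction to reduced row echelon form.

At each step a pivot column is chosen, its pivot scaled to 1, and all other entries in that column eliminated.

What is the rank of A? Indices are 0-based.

pivot(0,0)=4: scale R0 → (1, -1/4, -1/2)
  clear (1,0): R1 −= (-4)R0 → (0, -1, -4)
pivot(1,1)=-1: scale R1 → (0, 1, 4)
  clear (0,1): R0 −= (-1/4)R1 → (1, 0, 1/2)

rank = 2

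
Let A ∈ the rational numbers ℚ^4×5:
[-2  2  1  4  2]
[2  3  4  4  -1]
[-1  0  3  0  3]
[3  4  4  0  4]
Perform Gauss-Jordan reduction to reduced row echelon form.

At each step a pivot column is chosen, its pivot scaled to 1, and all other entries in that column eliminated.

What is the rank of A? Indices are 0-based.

rank = 4

step 1: normalize row 0 (÷-2) = (1, -1, -1/2, -2, -1)
  row 1: subtract 2×row0 = (0, 5, 5, 8, 1)
  row 2: subtract -1×row0 = (0, -1, 5/2, -2, 2)
  row 3: subtract 3×row0 = (0, 7, 11/2, 6, 7)
step 2: normalize row 1 (÷5) = (0, 1, 1, 8/5, 1/5)
  row 0: subtract -1×row1 = (1, 0, 1/2, -2/5, -4/5)
  row 2: subtract -1×row1 = (0, 0, 7/2, -2/5, 11/5)
  row 3: subtract 7×row1 = (0, 0, -3/2, -26/5, 28/5)
step 3: normalize row 2 (÷7/2) = (0, 0, 1, -4/35, 22/35)
  row 0: subtract 1/2×row2 = (1, 0, 0, -12/35, -39/35)
  row 1: subtract 1×row2 = (0, 1, 0, 12/7, -3/7)
  row 3: subtract -3/2×row2 = (0, 0, 0, -188/35, 229/35)
step 4: normalize row 3 (÷-188/35) = (0, 0, 0, 1, -229/188)
  row 0: subtract -12/35×row3 = (1, 0, 0, 0, -72/47)
  row 1: subtract 12/7×row3 = (0, 1, 0, 0, 78/47)
  row 2: subtract -4/35×row3 = (0, 0, 1, 0, 23/47)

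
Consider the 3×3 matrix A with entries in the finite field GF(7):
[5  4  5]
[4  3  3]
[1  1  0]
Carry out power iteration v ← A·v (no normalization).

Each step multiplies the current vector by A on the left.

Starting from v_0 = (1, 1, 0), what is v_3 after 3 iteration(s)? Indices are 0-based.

v_3 = (5, 2, 6)

v_0 = (1, 1, 0).
v_1 = A·v_0 = (2, 0, 2).
v_2 = A·v_1 = (6, 0, 2).
v_3 = A·v_2 = (5, 2, 6).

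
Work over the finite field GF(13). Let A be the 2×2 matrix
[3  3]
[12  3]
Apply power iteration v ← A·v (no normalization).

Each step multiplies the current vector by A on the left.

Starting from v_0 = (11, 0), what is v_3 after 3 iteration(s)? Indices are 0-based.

v_0 = (11, 0).
v_1 = A·v_0 = (7, 2).
v_2 = A·v_1 = (1, 12).
v_3 = A·v_2 = (0, 9).

v_3 = (0, 9)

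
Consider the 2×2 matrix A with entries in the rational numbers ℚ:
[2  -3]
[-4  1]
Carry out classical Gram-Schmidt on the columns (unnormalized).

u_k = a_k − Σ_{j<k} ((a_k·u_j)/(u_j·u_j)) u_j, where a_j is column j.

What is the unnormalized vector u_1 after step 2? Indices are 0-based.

u_1 = (-2, -1)

Step 1: u_0 = a_0 = (2, -4).
Step 2: u_1 = a_1 − (-1/2)·u_0 = (-2, -1).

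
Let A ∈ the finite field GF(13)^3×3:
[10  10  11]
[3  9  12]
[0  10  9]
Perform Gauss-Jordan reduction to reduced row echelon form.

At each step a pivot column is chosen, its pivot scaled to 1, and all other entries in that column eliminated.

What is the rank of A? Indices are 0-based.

rank = 3

step 1: normalize row 0 (÷10) = (1, 1, 5)
  row 1: subtract 3×row0 = (0, 6, 10)
step 2: normalize row 1 (÷6) = (0, 1, 6)
  row 0: subtract 1×row1 = (1, 0, 12)
  row 2: subtract 10×row1 = (0, 0, 1)
step 3: normalize row 2 (÷1) = (0, 0, 1)
  row 0: subtract 12×row2 = (1, 0, 0)
  row 1: subtract 6×row2 = (0, 1, 0)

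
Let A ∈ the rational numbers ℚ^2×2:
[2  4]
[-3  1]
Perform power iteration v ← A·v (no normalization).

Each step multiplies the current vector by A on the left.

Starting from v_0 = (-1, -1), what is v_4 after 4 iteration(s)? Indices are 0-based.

v_4 = (272, -184)

v_0 = (-1, -1).
v_1 = A·v_0 = (-6, 2).
v_2 = A·v_1 = (-4, 20).
v_3 = A·v_2 = (72, 32).
v_4 = A·v_3 = (272, -184).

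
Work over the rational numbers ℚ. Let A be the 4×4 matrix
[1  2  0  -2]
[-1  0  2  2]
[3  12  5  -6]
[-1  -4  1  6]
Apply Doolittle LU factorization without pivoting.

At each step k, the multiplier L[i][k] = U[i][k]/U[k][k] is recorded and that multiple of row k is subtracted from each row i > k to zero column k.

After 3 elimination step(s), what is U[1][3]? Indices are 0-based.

Step 1: pivot at (0,0) is 1.
  row1 ← row1 − (-1)·row0  ⇒  L[1][0]=-1, U row1=(0, 2, 2, 0)
  row2 ← row2 − (3)·row0  ⇒  L[2][0]=3, U row2=(0, 6, 5, 0)
  row3 ← row3 − (-1)·row0  ⇒  L[3][0]=-1, U row3=(0, -2, 1, 4)
Step 2: pivot at (1,1) is 2.
  row2 ← row2 − (3)·row1  ⇒  L[2][1]=3, U row2=(0, 0, -1, 0)
  row3 ← row3 − (-1)·row1  ⇒  L[3][1]=-1, U row3=(0, 0, 3, 4)
Step 3: pivot at (2,2) is -1.
  row3 ← row3 − (-3)·row2  ⇒  L[3][2]=-3, U row3=(0, 0, 0, 4)

U[1][3] = 0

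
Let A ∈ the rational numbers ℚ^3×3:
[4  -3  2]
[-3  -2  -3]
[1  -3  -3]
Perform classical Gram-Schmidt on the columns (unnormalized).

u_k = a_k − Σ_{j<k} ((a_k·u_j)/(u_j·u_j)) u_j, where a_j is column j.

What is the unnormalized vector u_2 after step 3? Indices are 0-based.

Step 1: u_0 = a_0 = (4, -3, 1).
Step 2: u_1 = a_1 − (-9/26)·u_0 = (-21/13, -79/26, -69/26).
Step 3: u_2 = a_2 − (7/13)·u_0 − (360/491)·u_1 = (506/491, 414/491, -782/491).

u_2 = (506/491, 414/491, -782/491)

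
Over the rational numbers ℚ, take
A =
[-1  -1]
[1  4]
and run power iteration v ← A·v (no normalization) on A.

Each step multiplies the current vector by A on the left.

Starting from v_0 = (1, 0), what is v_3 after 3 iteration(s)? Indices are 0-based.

v_3 = (-3, 12)

v_0 = (1, 0).
v_1 = A·v_0 = (-1, 1).
v_2 = A·v_1 = (0, 3).
v_3 = A·v_2 = (-3, 12).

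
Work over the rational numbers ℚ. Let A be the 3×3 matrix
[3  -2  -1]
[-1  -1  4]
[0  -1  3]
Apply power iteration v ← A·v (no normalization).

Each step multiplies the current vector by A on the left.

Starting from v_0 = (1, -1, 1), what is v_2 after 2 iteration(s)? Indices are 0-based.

v_0 = (1, -1, 1).
v_1 = A·v_0 = (4, 4, 4).
v_2 = A·v_1 = (0, 8, 8).

v_2 = (0, 8, 8)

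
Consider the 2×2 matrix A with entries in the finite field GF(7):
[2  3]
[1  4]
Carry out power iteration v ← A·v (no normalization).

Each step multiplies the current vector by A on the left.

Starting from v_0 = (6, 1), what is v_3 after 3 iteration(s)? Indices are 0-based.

v_0 = (6, 1).
v_1 = A·v_0 = (1, 3).
v_2 = A·v_1 = (4, 6).
v_3 = A·v_2 = (5, 0).

v_3 = (5, 0)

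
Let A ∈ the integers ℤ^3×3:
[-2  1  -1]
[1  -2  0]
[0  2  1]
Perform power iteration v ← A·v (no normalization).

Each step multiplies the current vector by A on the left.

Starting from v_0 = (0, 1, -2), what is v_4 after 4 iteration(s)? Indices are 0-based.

v_4 = (-86, 71, -34)

v_0 = (0, 1, -2).
v_1 = A·v_0 = (3, -2, 0).
v_2 = A·v_1 = (-8, 7, -4).
v_3 = A·v_2 = (27, -22, 10).
v_4 = A·v_3 = (-86, 71, -34).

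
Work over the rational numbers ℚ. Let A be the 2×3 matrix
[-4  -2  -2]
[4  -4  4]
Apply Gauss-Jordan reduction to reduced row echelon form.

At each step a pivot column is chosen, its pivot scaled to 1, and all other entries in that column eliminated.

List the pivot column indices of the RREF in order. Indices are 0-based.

step 1: normalize row 0 (÷-4) = (1, 1/2, 1/2)
  row 1: subtract 4×row0 = (0, -6, 2)
step 2: normalize row 1 (÷-6) = (0, 1, -1/3)
  row 0: subtract 1/2×row1 = (1, 0, 2/3)

pivot columns: 0, 1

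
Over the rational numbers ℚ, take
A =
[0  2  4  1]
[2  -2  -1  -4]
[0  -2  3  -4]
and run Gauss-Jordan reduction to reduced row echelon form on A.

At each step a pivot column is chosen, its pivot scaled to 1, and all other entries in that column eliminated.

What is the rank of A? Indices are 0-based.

rank = 3

pivot(0,0): swap R0↔R1
pivot(0,0)=2: scale R0 → (1, -1, -1/2, -2)
pivot(1,1)=2: scale R1 → (0, 1, 2, 1/2)
  clear (0,1): R0 −= (-1)R1 → (1, 0, 3/2, -3/2)
  clear (2,1): R2 −= (-2)R1 → (0, 0, 7, -3)
pivot(2,2)=7: scale R2 → (0, 0, 1, -3/7)
  clear (0,2): R0 −= (3/2)R2 → (1, 0, 0, -6/7)
  clear (1,2): R1 −= (2)R2 → (0, 1, 0, 19/14)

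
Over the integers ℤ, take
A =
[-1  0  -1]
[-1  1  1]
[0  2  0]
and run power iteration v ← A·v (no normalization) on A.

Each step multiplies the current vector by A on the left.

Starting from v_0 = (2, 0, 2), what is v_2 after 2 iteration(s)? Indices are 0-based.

v_0 = (2, 0, 2).
v_1 = A·v_0 = (-4, 0, 0).
v_2 = A·v_1 = (4, 4, 0).

v_2 = (4, 4, 0)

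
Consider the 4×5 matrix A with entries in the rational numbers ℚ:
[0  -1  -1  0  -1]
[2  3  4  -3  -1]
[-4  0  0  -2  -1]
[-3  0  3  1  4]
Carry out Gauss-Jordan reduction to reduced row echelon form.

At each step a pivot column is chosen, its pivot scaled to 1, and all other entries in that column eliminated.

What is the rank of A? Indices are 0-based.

rank = 4

pivot(0,0): swap R0↔R1
pivot(0,0)=2: scale R0 → (1, 3/2, 2, -3/2, -1/2)
  clear (2,0): R2 −= (-4)R0 → (0, 6, 8, -8, -3)
  clear (3,0): R3 −= (-3)R0 → (0, 9/2, 9, -7/2, 5/2)
pivot(1,1)=-1: scale R1 → (0, 1, 1, 0, 1)
  clear (0,1): R0 −= (3/2)R1 → (1, 0, 1/2, -3/2, -2)
  clear (2,1): R2 −= (6)R1 → (0, 0, 2, -8, -9)
  clear (3,1): R3 −= (9/2)R1 → (0, 0, 9/2, -7/2, -2)
pivot(2,2)=2: scale R2 → (0, 0, 1, -4, -9/2)
  clear (0,2): R0 −= (1/2)R2 → (1, 0, 0, 1/2, 1/4)
  clear (1,2): R1 −= (1)R2 → (0, 1, 0, 4, 11/2)
  clear (3,2): R3 −= (9/2)R2 → (0, 0, 0, 29/2, 73/4)
pivot(3,3)=29/2: scale R3 → (0, 0, 0, 1, 73/58)
  clear (0,3): R0 −= (1/2)R3 → (1, 0, 0, 0, -11/29)
  clear (1,3): R1 −= (4)R3 → (0, 1, 0, 0, 27/58)
  clear (2,3): R2 −= (-4)R3 → (0, 0, 1, 0, 31/58)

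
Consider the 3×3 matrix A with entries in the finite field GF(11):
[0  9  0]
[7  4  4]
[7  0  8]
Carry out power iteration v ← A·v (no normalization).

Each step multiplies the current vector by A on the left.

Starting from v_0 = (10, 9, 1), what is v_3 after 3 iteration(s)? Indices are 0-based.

v_3 = (2, 8, 2)

v_0 = (10, 9, 1).
v_1 = A·v_0 = (4, 0, 1).
v_2 = A·v_1 = (0, 10, 3).
v_3 = A·v_2 = (2, 8, 2).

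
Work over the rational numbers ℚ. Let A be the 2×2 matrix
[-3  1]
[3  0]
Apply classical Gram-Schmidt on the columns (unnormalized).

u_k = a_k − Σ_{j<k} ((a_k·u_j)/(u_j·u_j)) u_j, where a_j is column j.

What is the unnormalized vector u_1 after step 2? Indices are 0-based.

Step 1: u_0 = a_0 = (-3, 3).
Step 2: u_1 = a_1 − (-1/6)·u_0 = (1/2, 1/2).

u_1 = (1/2, 1/2)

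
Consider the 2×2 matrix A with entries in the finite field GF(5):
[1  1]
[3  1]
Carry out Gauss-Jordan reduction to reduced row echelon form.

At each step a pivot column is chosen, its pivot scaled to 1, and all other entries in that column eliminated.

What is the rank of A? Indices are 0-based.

rank = 2

step 1: normalize row 0 (÷1) = (1, 1)
  row 1: subtract 3×row0 = (0, 3)
step 2: normalize row 1 (÷3) = (0, 1)
  row 0: subtract 1×row1 = (1, 0)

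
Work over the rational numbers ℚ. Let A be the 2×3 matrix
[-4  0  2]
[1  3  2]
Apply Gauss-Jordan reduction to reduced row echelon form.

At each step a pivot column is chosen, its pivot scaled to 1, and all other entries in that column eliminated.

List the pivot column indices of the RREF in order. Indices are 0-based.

pivot columns: 0, 1

step 1: normalize row 0 (÷-4) = (1, 0, -1/2)
  row 1: subtract 1×row0 = (0, 3, 5/2)
step 2: normalize row 1 (÷3) = (0, 1, 5/6)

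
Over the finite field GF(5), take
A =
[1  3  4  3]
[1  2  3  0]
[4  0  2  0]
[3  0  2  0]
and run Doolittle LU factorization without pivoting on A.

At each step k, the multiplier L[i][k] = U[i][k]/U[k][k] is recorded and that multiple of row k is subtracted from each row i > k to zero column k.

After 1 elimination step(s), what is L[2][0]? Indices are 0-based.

L[2][0] = 4

[col 0] pivot 1
  R1 -= 1*R0 → (0, 4, 4, 2)  (L[1][0] := 1)
  R2 -= 4*R0 → (0, 3, 1, 3)  (L[2][0] := 4)
  R3 -= 3*R0 → (0, 1, 0, 1)  (L[3][0] := 3)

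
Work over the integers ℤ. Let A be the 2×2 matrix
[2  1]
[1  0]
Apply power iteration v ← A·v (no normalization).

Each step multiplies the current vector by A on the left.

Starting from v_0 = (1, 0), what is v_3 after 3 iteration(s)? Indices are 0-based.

v_3 = (12, 5)

v_0 = (1, 0).
v_1 = A·v_0 = (2, 1).
v_2 = A·v_1 = (5, 2).
v_3 = A·v_2 = (12, 5).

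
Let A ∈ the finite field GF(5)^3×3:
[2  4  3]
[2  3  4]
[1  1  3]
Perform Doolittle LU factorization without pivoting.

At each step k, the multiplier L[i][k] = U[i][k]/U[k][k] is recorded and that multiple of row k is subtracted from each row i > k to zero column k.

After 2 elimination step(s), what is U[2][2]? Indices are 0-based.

[col 0] pivot 2
  R1 -= 1*R0 → (0, 4, 1)  (L[1][0] := 1)
  R2 -= 3*R0 → (0, 4, 4)  (L[2][0] := 3)
[col 1] pivot 4
  R2 -= 1*R1 → (0, 0, 3)  (L[2][1] := 1)

U[2][2] = 3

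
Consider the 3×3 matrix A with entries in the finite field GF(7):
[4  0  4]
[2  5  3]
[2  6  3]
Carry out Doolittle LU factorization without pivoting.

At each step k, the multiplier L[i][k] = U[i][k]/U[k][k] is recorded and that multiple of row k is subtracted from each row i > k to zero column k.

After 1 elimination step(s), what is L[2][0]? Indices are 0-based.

k=0: U[0][0]=4
  eliminate (1,0): mult=4, new row 1: (0, 5, 1); set L[1][0]=4
  eliminate (2,0): mult=4, new row 2: (0, 6, 1); set L[2][0]=4

L[2][0] = 4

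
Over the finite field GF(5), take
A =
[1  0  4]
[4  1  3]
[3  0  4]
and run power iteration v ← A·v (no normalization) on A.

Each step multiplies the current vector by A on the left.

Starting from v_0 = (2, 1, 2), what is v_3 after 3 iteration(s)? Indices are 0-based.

v_0 = (2, 1, 2).
v_1 = A·v_0 = (0, 0, 4).
v_2 = A·v_1 = (1, 2, 1).
v_3 = A·v_2 = (0, 4, 2).

v_3 = (0, 4, 2)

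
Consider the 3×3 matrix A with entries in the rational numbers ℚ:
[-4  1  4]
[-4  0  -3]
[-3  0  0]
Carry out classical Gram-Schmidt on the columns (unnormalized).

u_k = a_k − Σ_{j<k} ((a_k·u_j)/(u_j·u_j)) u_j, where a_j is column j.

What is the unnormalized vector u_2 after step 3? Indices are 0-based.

u_2 = (0, -27/25, 36/25)

Step 1: u_0 = a_0 = (-4, -4, -3).
Step 2: u_1 = a_1 − (-4/41)·u_0 = (25/41, -16/41, -12/41).
Step 3: u_2 = a_2 − (-4/41)·u_0 − (148/25)·u_1 = (0, -27/25, 36/25).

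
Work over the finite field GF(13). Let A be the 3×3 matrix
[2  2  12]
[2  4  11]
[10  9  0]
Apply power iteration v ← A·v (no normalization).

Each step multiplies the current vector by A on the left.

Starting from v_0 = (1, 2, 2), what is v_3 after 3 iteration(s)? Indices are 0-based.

v_0 = (1, 2, 2).
v_1 = A·v_0 = (4, 6, 2).
v_2 = A·v_1 = (5, 2, 3).
v_3 = A·v_2 = (11, 12, 3).

v_3 = (11, 12, 3)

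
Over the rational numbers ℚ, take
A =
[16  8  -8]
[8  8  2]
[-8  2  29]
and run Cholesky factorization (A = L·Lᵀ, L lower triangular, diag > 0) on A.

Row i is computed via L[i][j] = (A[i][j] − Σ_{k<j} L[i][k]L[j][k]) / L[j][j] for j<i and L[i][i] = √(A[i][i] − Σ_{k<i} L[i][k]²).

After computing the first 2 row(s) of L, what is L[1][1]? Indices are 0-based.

Step 1: L[0][0] = √(16) = 4.
  L[1][0] = (8) / L[0][0] = 2.
Step 2: L[1][1] = √(4) = 2.

L[1][1] = 2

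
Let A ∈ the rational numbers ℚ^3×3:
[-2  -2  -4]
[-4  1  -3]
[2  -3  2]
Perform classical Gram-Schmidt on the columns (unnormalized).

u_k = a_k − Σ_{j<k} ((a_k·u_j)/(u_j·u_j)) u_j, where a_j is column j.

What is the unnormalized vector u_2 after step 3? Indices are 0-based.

u_2 = (-1, 1, 1)

Step 1: u_0 = a_0 = (-2, -4, 2).
Step 2: u_1 = a_1 − (-1/4)·u_0 = (-5/2, 0, -5/2).
Step 3: u_2 = a_2 − (1)·u_0 − (2/5)·u_1 = (-1, 1, 1).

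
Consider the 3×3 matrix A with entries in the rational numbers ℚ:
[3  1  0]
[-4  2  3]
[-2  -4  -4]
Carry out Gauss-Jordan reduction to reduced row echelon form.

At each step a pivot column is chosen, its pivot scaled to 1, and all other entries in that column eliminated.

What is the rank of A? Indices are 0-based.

rank = 3

step 1: normalize row 0 (÷3) = (1, 1/3, 0)
  row 1: subtract -4×row0 = (0, 10/3, 3)
  row 2: subtract -2×row0 = (0, -10/3, -4)
step 2: normalize row 1 (÷10/3) = (0, 1, 9/10)
  row 0: subtract 1/3×row1 = (1, 0, -3/10)
  row 2: subtract -10/3×row1 = (0, 0, -1)
step 3: normalize row 2 (÷-1) = (0, 0, 1)
  row 0: subtract -3/10×row2 = (1, 0, 0)
  row 1: subtract 9/10×row2 = (0, 1, 0)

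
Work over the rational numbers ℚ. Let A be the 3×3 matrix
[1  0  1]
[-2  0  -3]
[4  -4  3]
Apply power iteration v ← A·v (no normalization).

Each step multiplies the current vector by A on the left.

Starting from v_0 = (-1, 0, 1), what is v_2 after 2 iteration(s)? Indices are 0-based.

v_2 = (-1, 3, 1)

v_0 = (-1, 0, 1).
v_1 = A·v_0 = (0, -1, -1).
v_2 = A·v_1 = (-1, 3, 1).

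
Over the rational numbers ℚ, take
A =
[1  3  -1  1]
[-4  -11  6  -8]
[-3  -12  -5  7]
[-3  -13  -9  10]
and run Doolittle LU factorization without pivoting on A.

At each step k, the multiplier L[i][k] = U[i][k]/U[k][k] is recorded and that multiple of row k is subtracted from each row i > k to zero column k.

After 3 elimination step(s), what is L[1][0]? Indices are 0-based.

[col 0] pivot 1
  R1 -= -4*R0 → (0, 1, 2, -4)  (L[1][0] := -4)
  R2 -= -3*R0 → (0, -3, -8, 10)  (L[2][0] := -3)
  R3 -= -3*R0 → (0, -4, -12, 13)  (L[3][0] := -3)
[col 1] pivot 1
  R2 -= -3*R1 → (0, 0, -2, -2)  (L[2][1] := -3)
  R3 -= -4*R1 → (0, 0, -4, -3)  (L[3][1] := -4)
[col 2] pivot -2
  R3 -= 2*R2 → (0, 0, 0, 1)  (L[3][2] := 2)

L[1][0] = -4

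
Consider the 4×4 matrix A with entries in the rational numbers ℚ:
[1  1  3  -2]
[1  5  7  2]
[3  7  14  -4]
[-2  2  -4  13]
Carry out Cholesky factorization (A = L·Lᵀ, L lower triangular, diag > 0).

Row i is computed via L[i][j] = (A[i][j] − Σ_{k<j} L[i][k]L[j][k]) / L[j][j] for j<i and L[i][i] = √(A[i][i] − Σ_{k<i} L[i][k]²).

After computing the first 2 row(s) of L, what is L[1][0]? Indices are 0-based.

L[1][0] = 1

Step 1: L[0][0] = √(1) = 1.
  L[1][0] = (1) / L[0][0] = 1.
Step 2: L[1][1] = √(4) = 2.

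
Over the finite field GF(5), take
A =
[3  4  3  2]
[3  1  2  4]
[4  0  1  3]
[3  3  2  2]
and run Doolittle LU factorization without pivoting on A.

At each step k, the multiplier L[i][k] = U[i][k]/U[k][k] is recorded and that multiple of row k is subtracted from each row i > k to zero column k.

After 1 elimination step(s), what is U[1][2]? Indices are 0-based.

U[1][2] = 4

k=0: U[0][0]=3
  eliminate (1,0): mult=1, new row 1: (0, 2, 4, 2); set L[1][0]=1
  eliminate (2,0): mult=3, new row 2: (0, 3, 2, 2); set L[2][0]=3
  eliminate (3,0): mult=1, new row 3: (0, 4, 4, 0); set L[3][0]=1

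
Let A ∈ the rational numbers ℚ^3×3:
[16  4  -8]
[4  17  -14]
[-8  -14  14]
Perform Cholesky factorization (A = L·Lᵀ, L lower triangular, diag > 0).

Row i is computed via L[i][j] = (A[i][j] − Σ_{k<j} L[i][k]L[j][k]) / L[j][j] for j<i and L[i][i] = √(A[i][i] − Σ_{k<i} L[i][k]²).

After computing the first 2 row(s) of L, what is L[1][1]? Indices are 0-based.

L[1][1] = 4

Step 1: L[0][0] = √(16) = 4.
  L[1][0] = (4) / L[0][0] = 1.
Step 2: L[1][1] = √(16) = 4.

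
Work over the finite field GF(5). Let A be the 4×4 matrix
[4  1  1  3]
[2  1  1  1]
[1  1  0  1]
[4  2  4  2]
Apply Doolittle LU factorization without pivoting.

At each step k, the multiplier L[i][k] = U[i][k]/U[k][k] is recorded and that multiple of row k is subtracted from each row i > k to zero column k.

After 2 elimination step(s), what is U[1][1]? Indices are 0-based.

k=0: U[0][0]=4
  eliminate (1,0): mult=3, new row 1: (0, 3, 3, 2); set L[1][0]=3
  eliminate (2,0): mult=4, new row 2: (0, 2, 1, 4); set L[2][0]=4
  eliminate (3,0): mult=1, new row 3: (0, 1, 3, 4); set L[3][0]=1
k=1: U[1][1]=3
  eliminate (2,1): mult=4, new row 2: (0, 0, 4, 1); set L[2][1]=4
  eliminate (3,1): mult=2, new row 3: (0, 0, 2, 0); set L[3][1]=2

U[1][1] = 3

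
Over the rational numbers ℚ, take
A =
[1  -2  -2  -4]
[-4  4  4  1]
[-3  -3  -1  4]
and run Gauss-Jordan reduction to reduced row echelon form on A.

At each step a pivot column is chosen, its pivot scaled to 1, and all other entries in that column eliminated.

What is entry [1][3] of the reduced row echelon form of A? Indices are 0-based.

M[1][3] = -73/8

step 1: normalize row 0 (÷1) = (1, -2, -2, -4)
  row 1: subtract -4×row0 = (0, -4, -4, -15)
  row 2: subtract -3×row0 = (0, -9, -7, -8)
step 2: normalize row 1 (÷-4) = (0, 1, 1, 15/4)
  row 0: subtract -2×row1 = (1, 0, 0, 7/2)
  row 2: subtract -9×row1 = (0, 0, 2, 103/4)
step 3: normalize row 2 (÷2) = (0, 0, 1, 103/8)
  row 1: subtract 1×row2 = (0, 1, 0, -73/8)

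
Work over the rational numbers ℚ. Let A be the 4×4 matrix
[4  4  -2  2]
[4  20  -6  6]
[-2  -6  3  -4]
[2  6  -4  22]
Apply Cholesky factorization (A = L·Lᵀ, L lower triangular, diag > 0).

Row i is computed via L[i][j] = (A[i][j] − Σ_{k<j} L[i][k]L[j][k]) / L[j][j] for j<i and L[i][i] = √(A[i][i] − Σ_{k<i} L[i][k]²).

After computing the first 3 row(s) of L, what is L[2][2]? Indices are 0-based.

L[2][2] = 1

Step 1: L[0][0] = √(4) = 2.
  L[1][0] = (4) / L[0][0] = 2.
Step 2: L[1][1] = √(16) = 4.
  L[2][0] = (-2) / L[0][0] = -1.
  L[2][1] = (-4) / L[1][1] = -1.
Step 3: L[2][2] = √(1) = 1.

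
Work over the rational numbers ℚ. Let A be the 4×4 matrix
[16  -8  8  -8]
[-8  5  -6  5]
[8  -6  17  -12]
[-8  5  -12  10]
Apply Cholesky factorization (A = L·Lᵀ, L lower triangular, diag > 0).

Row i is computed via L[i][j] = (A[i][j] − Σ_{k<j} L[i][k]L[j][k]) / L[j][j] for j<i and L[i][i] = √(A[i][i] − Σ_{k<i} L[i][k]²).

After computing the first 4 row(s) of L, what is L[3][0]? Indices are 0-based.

L[3][0] = -2

Step 1: L[0][0] = √(16) = 4.
  L[1][0] = (-8) / L[0][0] = -2.
Step 2: L[1][1] = √(1) = 1.
  L[2][0] = (8) / L[0][0] = 2.
  L[2][1] = (-2) / L[1][1] = -2.
Step 3: L[2][2] = √(9) = 3.
  L[3][0] = (-8) / L[0][0] = -2.
  L[3][1] = (1) / L[1][1] = 1.
  L[3][2] = (-6) / L[2][2] = -2.
Step 4: L[3][3] = √(1) = 1.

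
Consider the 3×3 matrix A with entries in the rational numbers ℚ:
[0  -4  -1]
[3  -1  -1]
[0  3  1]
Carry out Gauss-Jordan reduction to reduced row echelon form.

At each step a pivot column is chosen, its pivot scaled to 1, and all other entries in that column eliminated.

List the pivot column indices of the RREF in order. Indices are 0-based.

step 1: exchange rows 0,1
step 1: normalize row 0 (÷3) = (1, -1/3, -1/3)
step 2: normalize row 1 (÷-4) = (0, 1, 1/4)
  row 0: subtract -1/3×row1 = (1, 0, -1/4)
  row 2: subtract 3×row1 = (0, 0, 1/4)
step 3: normalize row 2 (÷1/4) = (0, 0, 1)
  row 0: subtract -1/4×row2 = (1, 0, 0)
  row 1: subtract 1/4×row2 = (0, 1, 0)

pivot columns: 0, 1, 2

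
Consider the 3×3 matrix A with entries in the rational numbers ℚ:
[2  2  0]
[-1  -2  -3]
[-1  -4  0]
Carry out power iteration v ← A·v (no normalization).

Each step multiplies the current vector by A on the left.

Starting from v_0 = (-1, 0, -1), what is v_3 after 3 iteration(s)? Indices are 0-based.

v_0 = (-1, 0, -1).
v_1 = A·v_0 = (-2, 4, 1).
v_2 = A·v_1 = (4, -9, -14).
v_3 = A·v_2 = (-10, 56, 32).

v_3 = (-10, 56, 32)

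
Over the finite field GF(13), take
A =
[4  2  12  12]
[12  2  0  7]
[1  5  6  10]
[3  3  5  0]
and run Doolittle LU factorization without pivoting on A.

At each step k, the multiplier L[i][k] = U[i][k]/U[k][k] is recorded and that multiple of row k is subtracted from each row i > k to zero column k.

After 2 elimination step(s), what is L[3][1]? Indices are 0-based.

[col 0] pivot 4
  R1 -= 3*R0 → (0, 9, 3, 10)  (L[1][0] := 3)
  R2 -= 10*R0 → (0, 11, 3, 7)  (L[2][0] := 10)
  R3 -= 4*R0 → (0, 8, 9, 4)  (L[3][0] := 4)
[col 1] pivot 9
  R2 -= 7*R1 → (0, 0, 8, 2)  (L[2][1] := 7)
  R3 -= 11*R1 → (0, 0, 2, 11)  (L[3][1] := 11)

L[3][1] = 11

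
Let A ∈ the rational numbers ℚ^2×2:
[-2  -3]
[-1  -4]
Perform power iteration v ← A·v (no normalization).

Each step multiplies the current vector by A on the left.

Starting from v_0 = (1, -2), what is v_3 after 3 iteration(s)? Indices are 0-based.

v_0 = (1, -2).
v_1 = A·v_0 = (4, 7).
v_2 = A·v_1 = (-29, -32).
v_3 = A·v_2 = (154, 157).

v_3 = (154, 157)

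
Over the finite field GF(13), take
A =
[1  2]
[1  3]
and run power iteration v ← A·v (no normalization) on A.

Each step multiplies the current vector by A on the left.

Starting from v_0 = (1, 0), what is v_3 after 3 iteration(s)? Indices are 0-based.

v_3 = (11, 2)

v_0 = (1, 0).
v_1 = A·v_0 = (1, 1).
v_2 = A·v_1 = (3, 4).
v_3 = A·v_2 = (11, 2).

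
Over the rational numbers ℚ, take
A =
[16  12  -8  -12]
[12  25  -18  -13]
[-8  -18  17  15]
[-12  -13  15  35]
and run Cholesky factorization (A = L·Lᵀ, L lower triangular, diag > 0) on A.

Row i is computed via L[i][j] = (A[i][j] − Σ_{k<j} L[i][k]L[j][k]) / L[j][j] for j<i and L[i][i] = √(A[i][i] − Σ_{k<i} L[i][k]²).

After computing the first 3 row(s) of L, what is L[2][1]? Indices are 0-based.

L[2][1] = -3

Step 1: L[0][0] = √(16) = 4.
  L[1][0] = (12) / L[0][0] = 3.
Step 2: L[1][1] = √(16) = 4.
  L[2][0] = (-8) / L[0][0] = -2.
  L[2][1] = (-12) / L[1][1] = -3.
Step 3: L[2][2] = √(4) = 2.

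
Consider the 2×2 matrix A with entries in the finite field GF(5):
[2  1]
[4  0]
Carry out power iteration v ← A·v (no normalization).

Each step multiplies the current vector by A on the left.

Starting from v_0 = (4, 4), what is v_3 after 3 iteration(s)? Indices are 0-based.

v_3 = (3, 0)

v_0 = (4, 4).
v_1 = A·v_0 = (2, 1).
v_2 = A·v_1 = (0, 3).
v_3 = A·v_2 = (3, 0).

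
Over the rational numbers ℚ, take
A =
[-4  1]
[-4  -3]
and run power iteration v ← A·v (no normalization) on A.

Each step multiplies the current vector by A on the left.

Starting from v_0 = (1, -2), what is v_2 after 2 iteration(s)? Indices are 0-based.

v_2 = (26, 18)

v_0 = (1, -2).
v_1 = A·v_0 = (-6, 2).
v_2 = A·v_1 = (26, 18).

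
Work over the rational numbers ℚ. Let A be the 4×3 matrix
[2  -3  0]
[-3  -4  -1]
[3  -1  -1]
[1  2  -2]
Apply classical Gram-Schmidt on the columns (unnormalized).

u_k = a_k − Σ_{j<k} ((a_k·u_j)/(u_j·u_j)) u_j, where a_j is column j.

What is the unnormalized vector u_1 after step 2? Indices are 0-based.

u_1 = (-79/23, -77/23, -38/23, 41/23)

Step 1: u_0 = a_0 = (2, -3, 3, 1).
Step 2: u_1 = a_1 − (5/23)·u_0 = (-79/23, -77/23, -38/23, 41/23).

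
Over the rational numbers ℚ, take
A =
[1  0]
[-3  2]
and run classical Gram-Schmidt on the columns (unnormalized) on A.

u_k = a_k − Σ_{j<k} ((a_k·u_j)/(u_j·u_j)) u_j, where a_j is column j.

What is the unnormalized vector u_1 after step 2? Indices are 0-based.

Step 1: u_0 = a_0 = (1, -3).
Step 2: u_1 = a_1 − (-3/5)·u_0 = (3/5, 1/5).

u_1 = (3/5, 1/5)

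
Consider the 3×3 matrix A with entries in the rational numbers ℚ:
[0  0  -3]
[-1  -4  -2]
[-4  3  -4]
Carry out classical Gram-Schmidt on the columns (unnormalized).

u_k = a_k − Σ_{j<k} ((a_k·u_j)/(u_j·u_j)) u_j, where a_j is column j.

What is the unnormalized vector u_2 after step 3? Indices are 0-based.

u_2 = (-3, 0, 0)

Step 1: u_0 = a_0 = (0, -1, -4).
Step 2: u_1 = a_1 − (-8/17)·u_0 = (0, -76/17, 19/17).
Step 3: u_2 = a_2 − (18/17)·u_0 − (4/19)·u_1 = (-3, 0, 0).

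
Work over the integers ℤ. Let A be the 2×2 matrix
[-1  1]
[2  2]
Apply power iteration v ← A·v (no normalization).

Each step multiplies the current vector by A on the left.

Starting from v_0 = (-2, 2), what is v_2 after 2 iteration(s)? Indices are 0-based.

v_0 = (-2, 2).
v_1 = A·v_0 = (4, 0).
v_2 = A·v_1 = (-4, 8).

v_2 = (-4, 8)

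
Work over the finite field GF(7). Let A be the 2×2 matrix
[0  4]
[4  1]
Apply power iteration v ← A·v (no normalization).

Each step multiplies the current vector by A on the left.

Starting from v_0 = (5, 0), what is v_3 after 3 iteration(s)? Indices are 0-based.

v_3 = (3, 4)

v_0 = (5, 0).
v_1 = A·v_0 = (0, 6).
v_2 = A·v_1 = (3, 6).
v_3 = A·v_2 = (3, 4).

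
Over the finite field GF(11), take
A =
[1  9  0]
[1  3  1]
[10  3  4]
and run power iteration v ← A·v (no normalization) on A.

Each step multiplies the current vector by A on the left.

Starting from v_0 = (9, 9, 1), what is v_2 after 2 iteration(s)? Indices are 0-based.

v_0 = (9, 9, 1).
v_1 = A·v_0 = (2, 4, 0).
v_2 = A·v_1 = (5, 3, 10).

v_2 = (5, 3, 10)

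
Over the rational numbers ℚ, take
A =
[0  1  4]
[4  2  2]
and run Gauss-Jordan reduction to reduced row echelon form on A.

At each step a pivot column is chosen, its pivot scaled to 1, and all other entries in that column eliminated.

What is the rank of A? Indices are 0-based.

rank = 2

step 1: exchange rows 0,1
step 1: normalize row 0 (÷4) = (1, 1/2, 1/2)
step 2: normalize row 1 (÷1) = (0, 1, 4)
  row 0: subtract 1/2×row1 = (1, 0, -3/2)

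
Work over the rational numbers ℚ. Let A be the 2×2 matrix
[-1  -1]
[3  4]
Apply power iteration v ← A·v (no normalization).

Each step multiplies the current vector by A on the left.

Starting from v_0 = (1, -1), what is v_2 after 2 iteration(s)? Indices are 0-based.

v_0 = (1, -1).
v_1 = A·v_0 = (0, -1).
v_2 = A·v_1 = (1, -4).

v_2 = (1, -4)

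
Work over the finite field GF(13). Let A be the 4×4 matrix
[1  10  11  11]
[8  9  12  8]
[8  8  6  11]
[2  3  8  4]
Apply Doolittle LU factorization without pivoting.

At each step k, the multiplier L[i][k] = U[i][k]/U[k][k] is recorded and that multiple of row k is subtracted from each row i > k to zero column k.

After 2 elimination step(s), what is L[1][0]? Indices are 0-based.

[col 0] pivot 1
  R1 -= 8*R0 → (0, 7, 2, 11)  (L[1][0] := 8)
  R2 -= 8*R0 → (0, 6, 9, 1)  (L[2][0] := 8)
  R3 -= 2*R0 → (0, 9, 12, 8)  (L[3][0] := 2)
[col 1] pivot 7
  R2 -= 12*R1 → (0, 0, 11, 12)  (L[2][1] := 12)
  R3 -= 5*R1 → (0, 0, 2, 5)  (L[3][1] := 5)

L[1][0] = 8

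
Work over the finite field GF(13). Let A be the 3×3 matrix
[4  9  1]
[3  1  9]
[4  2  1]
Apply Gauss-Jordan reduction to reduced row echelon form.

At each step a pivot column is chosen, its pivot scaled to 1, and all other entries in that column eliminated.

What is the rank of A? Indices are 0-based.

rank = 3

step 1: normalize row 0 (÷4) = (1, 12, 10)
  row 1: subtract 3×row0 = (0, 4, 5)
  row 2: subtract 4×row0 = (0, 6, 0)
step 2: normalize row 1 (÷4) = (0, 1, 11)
  row 0: subtract 12×row1 = (1, 0, 8)
  row 2: subtract 6×row1 = (0, 0, 12)
step 3: normalize row 2 (÷12) = (0, 0, 1)
  row 0: subtract 8×row2 = (1, 0, 0)
  row 1: subtract 11×row2 = (0, 1, 0)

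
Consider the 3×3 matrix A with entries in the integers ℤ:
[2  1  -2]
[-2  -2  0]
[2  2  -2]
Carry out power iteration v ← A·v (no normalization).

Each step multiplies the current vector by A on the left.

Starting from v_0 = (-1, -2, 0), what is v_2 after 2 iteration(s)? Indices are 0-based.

v_0 = (-1, -2, 0).
v_1 = A·v_0 = (-4, 6, -6).
v_2 = A·v_1 = (10, -4, 16).

v_2 = (10, -4, 16)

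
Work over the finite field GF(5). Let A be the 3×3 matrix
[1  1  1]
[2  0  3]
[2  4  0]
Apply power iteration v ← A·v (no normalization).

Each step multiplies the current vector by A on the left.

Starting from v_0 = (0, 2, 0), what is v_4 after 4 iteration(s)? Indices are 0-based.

v_0 = (0, 2, 0).
v_1 = A·v_0 = (2, 0, 3).
v_2 = A·v_1 = (0, 3, 4).
v_3 = A·v_2 = (2, 2, 2).
v_4 = A·v_3 = (1, 0, 2).

v_4 = (1, 0, 2)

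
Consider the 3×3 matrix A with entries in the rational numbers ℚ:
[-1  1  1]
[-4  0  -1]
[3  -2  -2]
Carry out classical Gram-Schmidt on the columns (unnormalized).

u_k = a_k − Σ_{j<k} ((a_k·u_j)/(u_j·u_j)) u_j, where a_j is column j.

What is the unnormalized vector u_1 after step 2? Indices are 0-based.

u_1 = (19/26, -14/13, -31/26)

Step 1: u_0 = a_0 = (-1, -4, 3).
Step 2: u_1 = a_1 − (-7/26)·u_0 = (19/26, -14/13, -31/26).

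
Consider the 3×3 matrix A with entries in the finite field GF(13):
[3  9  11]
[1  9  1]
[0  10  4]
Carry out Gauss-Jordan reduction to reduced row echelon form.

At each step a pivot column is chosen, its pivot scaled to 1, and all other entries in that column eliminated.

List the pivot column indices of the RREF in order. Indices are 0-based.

[1] R0 /= 3  ⇒  (1, 3, 8)
     R1 -= 1·R0  ⇒  (0, 6, 6)
[2] R1 /= 6  ⇒  (0, 1, 1)
     R0 -= 3·R1  ⇒  (1, 0, 5)
     R2 -= 10·R1  ⇒  (0, 0, 7)
[3] R2 /= 7  ⇒  (0, 0, 1)
     R0 -= 5·R2  ⇒  (1, 0, 0)
     R1 -= 1·R2  ⇒  (0, 1, 0)

pivot columns: 0, 1, 2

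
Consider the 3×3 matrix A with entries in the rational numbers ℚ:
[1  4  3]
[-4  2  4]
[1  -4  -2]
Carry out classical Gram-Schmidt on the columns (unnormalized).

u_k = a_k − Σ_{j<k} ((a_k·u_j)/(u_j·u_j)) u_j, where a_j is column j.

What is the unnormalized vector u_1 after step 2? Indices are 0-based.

u_1 = (40/9, 2/9, -32/9)

Step 1: u_0 = a_0 = (1, -4, 1).
Step 2: u_1 = a_1 − (-4/9)·u_0 = (40/9, 2/9, -32/9).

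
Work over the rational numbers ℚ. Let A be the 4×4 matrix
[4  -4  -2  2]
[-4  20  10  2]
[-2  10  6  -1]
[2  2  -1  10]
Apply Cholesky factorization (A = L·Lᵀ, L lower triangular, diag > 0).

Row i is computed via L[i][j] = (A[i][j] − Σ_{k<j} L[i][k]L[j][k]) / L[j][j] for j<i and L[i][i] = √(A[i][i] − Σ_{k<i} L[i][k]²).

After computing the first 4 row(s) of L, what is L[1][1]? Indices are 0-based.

Step 1: L[0][0] = √(4) = 2.
  L[1][0] = (-4) / L[0][0] = -2.
Step 2: L[1][1] = √(16) = 4.
  L[2][0] = (-2) / L[0][0] = -1.
  L[2][1] = (8) / L[1][1] = 2.
Step 3: L[2][2] = √(1) = 1.
  L[3][0] = (2) / L[0][0] = 1.
  L[3][1] = (4) / L[1][1] = 1.
  L[3][2] = (-2) / L[2][2] = -2.
Step 4: L[3][3] = √(4) = 2.

L[1][1] = 4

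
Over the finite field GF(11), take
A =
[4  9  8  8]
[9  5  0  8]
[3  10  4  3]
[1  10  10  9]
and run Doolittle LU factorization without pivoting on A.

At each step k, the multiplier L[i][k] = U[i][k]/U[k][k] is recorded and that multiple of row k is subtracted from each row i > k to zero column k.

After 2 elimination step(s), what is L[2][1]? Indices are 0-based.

Step 1: pivot at (0,0) is 4.
  row1 ← row1 − (5)·row0  ⇒  L[1][0]=5, U row1=(0, 4, 4, 1)
  row2 ← row2 − (9)·row0  ⇒  L[2][0]=9, U row2=(0, 6, 9, 8)
  row3 ← row3 − (3)·row0  ⇒  L[3][0]=3, U row3=(0, 5, 8, 7)
Step 2: pivot at (1,1) is 4.
  row2 ← row2 − (7)·row1  ⇒  L[2][1]=7, U row2=(0, 0, 3, 1)
  row3 ← row3 − (4)·row1  ⇒  L[3][1]=4, U row3=(0, 0, 3, 3)

L[2][1] = 7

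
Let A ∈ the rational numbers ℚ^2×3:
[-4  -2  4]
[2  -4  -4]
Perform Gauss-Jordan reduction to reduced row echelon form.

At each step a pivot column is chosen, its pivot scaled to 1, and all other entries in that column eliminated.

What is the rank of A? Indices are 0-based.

rank = 2

[1] R0 /= -4  ⇒  (1, 1/2, -1)
     R1 -= 2·R0  ⇒  (0, -5, -2)
[2] R1 /= -5  ⇒  (0, 1, 2/5)
     R0 -= 1/2·R1  ⇒  (1, 0, -6/5)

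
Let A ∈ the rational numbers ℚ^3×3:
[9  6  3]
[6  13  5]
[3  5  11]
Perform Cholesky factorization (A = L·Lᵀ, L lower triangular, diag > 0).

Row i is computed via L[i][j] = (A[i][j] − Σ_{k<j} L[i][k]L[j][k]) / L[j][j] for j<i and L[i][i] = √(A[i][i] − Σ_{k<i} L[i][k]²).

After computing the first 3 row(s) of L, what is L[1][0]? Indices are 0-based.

Step 1: L[0][0] = √(9) = 3.
  L[1][0] = (6) / L[0][0] = 2.
Step 2: L[1][1] = √(9) = 3.
  L[2][0] = (3) / L[0][0] = 1.
  L[2][1] = (3) / L[1][1] = 1.
Step 3: L[2][2] = √(9) = 3.

L[1][0] = 2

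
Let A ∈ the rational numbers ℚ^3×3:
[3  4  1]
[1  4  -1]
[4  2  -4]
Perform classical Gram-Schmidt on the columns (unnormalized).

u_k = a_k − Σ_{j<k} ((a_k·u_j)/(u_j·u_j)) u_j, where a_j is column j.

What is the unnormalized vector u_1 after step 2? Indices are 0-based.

u_1 = (16/13, 40/13, -22/13)

Step 1: u_0 = a_0 = (3, 1, 4).
Step 2: u_1 = a_1 − (12/13)·u_0 = (16/13, 40/13, -22/13).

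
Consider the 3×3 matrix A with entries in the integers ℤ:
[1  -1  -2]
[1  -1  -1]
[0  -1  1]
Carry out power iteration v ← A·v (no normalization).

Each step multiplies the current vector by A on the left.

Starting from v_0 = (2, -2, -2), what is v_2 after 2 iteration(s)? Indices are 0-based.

v_2 = (2, 2, -6)

v_0 = (2, -2, -2).
v_1 = A·v_0 = (8, 6, 0).
v_2 = A·v_1 = (2, 2, -6).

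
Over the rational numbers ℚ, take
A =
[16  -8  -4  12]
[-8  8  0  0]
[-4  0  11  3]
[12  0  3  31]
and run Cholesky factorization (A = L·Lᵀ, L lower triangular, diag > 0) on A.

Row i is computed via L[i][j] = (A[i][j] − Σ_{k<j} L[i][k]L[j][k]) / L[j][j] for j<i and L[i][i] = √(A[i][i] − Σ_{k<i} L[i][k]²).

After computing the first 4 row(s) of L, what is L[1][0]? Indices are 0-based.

Step 1: L[0][0] = √(16) = 4.
  L[1][0] = (-8) / L[0][0] = -2.
Step 2: L[1][1] = √(4) = 2.
  L[2][0] = (-4) / L[0][0] = -1.
  L[2][1] = (-2) / L[1][1] = -1.
Step 3: L[2][2] = √(9) = 3.
  L[3][0] = (12) / L[0][0] = 3.
  L[3][1] = (6) / L[1][1] = 3.
  L[3][2] = (9) / L[2][2] = 3.
Step 4: L[3][3] = √(4) = 2.

L[1][0] = -2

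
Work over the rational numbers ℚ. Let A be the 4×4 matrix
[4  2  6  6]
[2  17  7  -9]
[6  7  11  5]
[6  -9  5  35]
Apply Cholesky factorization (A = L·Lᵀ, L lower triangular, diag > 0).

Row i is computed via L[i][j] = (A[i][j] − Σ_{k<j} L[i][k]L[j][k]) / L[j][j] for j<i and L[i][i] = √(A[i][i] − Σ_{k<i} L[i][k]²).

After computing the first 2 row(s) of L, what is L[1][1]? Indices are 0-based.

L[1][1] = 4

Step 1: L[0][0] = √(4) = 2.
  L[1][0] = (2) / L[0][0] = 1.
Step 2: L[1][1] = √(16) = 4.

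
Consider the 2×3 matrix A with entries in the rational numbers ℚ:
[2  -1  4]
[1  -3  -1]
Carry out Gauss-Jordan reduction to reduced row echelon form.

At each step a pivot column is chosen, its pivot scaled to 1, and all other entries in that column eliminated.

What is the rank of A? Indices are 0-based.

rank = 2

[1] R0 /= 2  ⇒  (1, -1/2, 2)
     R1 -= 1·R0  ⇒  (0, -5/2, -3)
[2] R1 /= -5/2  ⇒  (0, 1, 6/5)
     R0 -= -1/2·R1  ⇒  (1, 0, 13/5)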